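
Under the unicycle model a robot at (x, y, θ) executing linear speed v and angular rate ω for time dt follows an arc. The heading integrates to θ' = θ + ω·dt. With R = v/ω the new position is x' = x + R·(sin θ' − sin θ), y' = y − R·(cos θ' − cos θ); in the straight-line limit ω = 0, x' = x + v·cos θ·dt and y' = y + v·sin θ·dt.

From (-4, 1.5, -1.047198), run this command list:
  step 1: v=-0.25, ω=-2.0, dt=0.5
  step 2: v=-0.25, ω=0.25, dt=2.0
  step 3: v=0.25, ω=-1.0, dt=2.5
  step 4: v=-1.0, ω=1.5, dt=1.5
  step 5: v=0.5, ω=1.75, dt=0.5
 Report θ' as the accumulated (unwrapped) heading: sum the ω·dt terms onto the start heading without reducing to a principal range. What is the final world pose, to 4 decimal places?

step 1: θ'=-2.0472 (R=0.1250) → pose (-4.0028, 1.6198, -2.0472)
step 2: θ'=-1.5472 (R=-1.0000) → pose (-3.8918, 2.1020, -1.5472)
step 3: θ'=-4.0472 (R=-0.2500) → pose (-4.3384, 1.9418, -4.0472)
step 4: θ'=-1.7972 (R=-0.6667) → pose (-3.1642, 2.2036, -1.7972)
step 5: θ'=-0.9222 (R=0.2857) → pose (-3.1135, 1.9669, -0.9222)

(-3.1135, 1.9669, -0.9222)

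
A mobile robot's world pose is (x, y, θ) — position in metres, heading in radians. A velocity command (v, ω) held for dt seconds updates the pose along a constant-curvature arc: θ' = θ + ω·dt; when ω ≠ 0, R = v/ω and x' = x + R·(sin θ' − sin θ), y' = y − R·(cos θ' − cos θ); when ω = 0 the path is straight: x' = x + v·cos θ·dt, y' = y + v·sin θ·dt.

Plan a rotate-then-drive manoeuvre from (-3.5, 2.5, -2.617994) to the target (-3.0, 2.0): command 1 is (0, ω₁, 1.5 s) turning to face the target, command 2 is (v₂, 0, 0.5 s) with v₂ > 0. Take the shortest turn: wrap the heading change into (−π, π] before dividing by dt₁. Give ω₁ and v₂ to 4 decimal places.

ω₁ = 1.2217, v₂ = 1.4142

heading to target = atan2(2−2.5, -3−-3.5) = -0.7854
Δθ = wrap(-0.7854 − -2.6180) = 1.8326; ω₁ = Δθ/dt₁ = 1.2217
distance = √((-3−-3.5)² + (2−2.5)²) = 0.7071; v₂ = distance/dt₂ = 1.4142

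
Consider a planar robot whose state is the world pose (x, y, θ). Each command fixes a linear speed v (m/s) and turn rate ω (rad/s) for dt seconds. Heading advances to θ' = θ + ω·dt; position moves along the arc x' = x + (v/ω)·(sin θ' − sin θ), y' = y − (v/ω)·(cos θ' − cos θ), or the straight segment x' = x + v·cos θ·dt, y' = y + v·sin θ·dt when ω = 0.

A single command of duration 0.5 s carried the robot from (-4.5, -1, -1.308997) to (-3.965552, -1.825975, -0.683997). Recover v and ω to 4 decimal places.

v = 2.0000, ω = 1.2500

Δθ = -0.683997 − -1.308997 = 0.625000
ω = Δθ/dt = 0.625000/0.5 = 1.2500
R = −Δy/(cos θ' − cos θ) = 1.6000
v = R·ω = 1.6000·1.2500 = 2.0000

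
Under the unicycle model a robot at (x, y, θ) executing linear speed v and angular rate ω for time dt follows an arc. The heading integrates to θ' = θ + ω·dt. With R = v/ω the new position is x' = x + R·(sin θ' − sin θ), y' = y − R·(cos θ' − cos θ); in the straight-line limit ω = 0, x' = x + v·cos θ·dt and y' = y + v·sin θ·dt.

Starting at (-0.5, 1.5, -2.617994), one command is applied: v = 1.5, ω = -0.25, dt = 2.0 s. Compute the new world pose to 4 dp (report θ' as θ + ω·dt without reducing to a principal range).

(-3.3584, 0.6978, -3.1180)

θ' = -2.6180 + -0.25·2.0 = -3.1180
R = v/ω = 1.5/-0.25 = -6.0000
x' = -0.5 + -6.0000·(sin -3.1180 − sin -2.6180) = -3.3584
y' = 1.5 − -6.0000·(cos -3.1180 − cos -2.6180) = 0.6978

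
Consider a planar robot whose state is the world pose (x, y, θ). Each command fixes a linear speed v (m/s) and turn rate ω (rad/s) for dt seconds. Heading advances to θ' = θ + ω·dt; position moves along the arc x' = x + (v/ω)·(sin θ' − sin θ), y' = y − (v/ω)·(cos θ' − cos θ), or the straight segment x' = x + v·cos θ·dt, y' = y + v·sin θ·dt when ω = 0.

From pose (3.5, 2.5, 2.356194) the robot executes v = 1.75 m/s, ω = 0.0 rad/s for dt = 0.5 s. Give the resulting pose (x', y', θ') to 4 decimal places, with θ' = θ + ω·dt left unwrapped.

(2.8813, 3.1187, 2.3562)

θ' = 2.3562 + 0.0·0.5 = 2.3562
ω = 0 → straight: x' = 3.5 + 1.75·cos(2.3562)·0.5 = 2.8813
y' = 2.5 + 1.75·sin(2.3562)·0.5 = 3.1187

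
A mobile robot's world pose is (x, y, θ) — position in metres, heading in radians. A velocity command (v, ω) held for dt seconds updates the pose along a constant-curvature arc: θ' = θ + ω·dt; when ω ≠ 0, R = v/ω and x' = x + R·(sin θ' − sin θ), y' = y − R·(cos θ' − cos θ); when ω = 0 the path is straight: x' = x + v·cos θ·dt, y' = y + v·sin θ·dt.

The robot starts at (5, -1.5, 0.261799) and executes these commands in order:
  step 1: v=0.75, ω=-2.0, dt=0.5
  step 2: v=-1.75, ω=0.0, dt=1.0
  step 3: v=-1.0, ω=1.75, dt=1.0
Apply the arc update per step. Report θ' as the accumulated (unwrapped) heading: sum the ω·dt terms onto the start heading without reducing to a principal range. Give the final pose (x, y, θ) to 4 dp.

step 1: θ'=-0.7382 (R=-0.3750) → pose (5.3494, -1.5848, -0.7382)
step 2: θ'=-0.7382 (straight) → pose (4.0550, -0.4072, -0.7382)
step 3: θ'=1.0118 (R=-0.5714) → pose (3.1860, -0.5268, 1.0118)

(3.1860, -0.5268, 1.0118)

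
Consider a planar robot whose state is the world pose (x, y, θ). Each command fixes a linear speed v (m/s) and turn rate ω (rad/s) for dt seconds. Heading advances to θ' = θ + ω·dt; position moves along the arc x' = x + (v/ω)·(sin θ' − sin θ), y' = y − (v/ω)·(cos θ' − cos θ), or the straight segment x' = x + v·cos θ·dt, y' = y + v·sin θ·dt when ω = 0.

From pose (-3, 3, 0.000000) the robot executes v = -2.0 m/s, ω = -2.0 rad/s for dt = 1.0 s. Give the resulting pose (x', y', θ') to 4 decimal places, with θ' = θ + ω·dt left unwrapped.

θ' = 0.0000 + -2.0·1.0 = -2.0000
R = v/ω = -2.0/-2.0 = 1.0000
x' = -3 + 1.0000·(sin -2.0000 − sin 0.0000) = -3.9093
y' = 3 − 1.0000·(cos -2.0000 − cos 0.0000) = 4.4161

(-3.9093, 4.4161, -2.0000)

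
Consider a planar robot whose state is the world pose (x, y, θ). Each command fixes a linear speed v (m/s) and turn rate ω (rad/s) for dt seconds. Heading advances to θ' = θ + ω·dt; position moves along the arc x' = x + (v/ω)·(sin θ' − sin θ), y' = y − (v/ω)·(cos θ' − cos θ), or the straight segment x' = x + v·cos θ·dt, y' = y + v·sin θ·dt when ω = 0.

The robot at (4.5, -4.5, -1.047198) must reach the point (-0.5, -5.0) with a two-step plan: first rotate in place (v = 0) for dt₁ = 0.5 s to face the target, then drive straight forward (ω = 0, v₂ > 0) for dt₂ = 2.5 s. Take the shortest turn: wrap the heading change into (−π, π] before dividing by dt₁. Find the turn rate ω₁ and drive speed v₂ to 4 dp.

ω₁ = -3.9895, v₂ = 2.0100

heading to target = atan2(-5−-4.5, -0.5−4.5) = -3.0419
Δθ = wrap(-3.0419 − -1.0472) = -1.9947; ω₁ = Δθ/dt₁ = -3.9895
distance = √((-0.5−4.5)² + (-5−-4.5)²) = 5.0249; v₂ = distance/dt₂ = 2.0100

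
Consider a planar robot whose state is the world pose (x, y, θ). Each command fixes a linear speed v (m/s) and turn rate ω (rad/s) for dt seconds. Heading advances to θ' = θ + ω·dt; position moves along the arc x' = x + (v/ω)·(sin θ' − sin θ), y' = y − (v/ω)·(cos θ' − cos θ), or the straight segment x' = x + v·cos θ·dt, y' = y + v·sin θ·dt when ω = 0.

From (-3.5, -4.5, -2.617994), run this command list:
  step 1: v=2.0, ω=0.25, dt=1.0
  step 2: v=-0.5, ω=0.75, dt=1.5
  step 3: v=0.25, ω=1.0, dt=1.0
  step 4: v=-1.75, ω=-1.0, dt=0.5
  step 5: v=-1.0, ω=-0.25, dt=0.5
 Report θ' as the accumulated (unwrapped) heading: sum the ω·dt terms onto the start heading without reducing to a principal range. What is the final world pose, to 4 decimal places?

(-5.8568, -4.4054, -0.8680)

step 1: θ'=-2.3680 (R=8.0000) → pose (-5.0897, -5.7050, -2.3680)
step 2: θ'=-1.2430 (R=-0.6667) → pose (-4.9244, -5.0134, -1.2430)
step 3: θ'=-0.2430 (R=0.2500) → pose (-4.7478, -5.1756, -0.2430)
step 4: θ'=-0.7430 (R=1.7500) → pose (-5.5106, -4.7658, -0.7430)
step 5: θ'=-0.8680 (R=4.0000) → pose (-5.8568, -4.4054, -0.8680)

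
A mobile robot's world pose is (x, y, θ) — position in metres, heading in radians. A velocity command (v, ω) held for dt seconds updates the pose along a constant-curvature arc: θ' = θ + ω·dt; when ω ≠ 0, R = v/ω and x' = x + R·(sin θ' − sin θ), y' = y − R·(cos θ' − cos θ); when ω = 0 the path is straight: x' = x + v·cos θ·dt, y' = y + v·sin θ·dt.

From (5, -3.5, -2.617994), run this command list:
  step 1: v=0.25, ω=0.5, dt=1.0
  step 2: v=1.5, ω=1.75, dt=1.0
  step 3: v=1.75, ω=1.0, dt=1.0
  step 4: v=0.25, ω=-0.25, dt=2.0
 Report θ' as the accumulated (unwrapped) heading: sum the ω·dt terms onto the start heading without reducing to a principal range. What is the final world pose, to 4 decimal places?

(7.3692, -4.5133, 0.1320)

step 1: θ'=-2.1180 (R=0.5000) → pose (4.8230, -3.6729, -2.1180)
step 2: θ'=-0.3680 (R=0.8571) → pose (5.2466, -4.9186, -0.3680)
step 3: θ'=0.6320 (R=1.7500) → pose (6.9100, -4.6977, 0.6320)
step 4: θ'=0.1320 (R=-1.0000) → pose (7.3692, -4.5133, 0.1320)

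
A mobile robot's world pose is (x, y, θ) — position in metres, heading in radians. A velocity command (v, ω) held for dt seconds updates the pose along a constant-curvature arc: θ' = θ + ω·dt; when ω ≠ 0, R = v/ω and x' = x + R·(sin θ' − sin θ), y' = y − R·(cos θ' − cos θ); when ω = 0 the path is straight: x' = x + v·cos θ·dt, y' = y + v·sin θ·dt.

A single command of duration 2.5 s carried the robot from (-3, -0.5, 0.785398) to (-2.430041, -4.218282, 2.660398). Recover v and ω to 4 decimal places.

v = -1.7500, ω = 0.7500

Δθ = 2.660398 − 0.785398 = 1.875000
ω = Δθ/dt = 1.875000/2.5 = 0.7500
R = −Δy/(cos θ' − cos θ) = -2.3333
v = R·ω = -2.3333·0.7500 = -1.7500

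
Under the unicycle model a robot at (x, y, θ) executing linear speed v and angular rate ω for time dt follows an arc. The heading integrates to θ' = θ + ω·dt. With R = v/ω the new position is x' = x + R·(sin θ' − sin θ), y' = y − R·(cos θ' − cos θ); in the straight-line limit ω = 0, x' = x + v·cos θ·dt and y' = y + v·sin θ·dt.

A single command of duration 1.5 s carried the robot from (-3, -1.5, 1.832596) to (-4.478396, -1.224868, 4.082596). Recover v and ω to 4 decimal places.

v = 1.2500, ω = 1.5000

Δθ = 4.082596 − 1.832596 = 2.250000
ω = Δθ/dt = 2.250000/1.5 = 1.5000
R = Δx/(sin θ' − sin θ) = 0.8333
v = R·ω = 0.8333·1.5000 = 1.2500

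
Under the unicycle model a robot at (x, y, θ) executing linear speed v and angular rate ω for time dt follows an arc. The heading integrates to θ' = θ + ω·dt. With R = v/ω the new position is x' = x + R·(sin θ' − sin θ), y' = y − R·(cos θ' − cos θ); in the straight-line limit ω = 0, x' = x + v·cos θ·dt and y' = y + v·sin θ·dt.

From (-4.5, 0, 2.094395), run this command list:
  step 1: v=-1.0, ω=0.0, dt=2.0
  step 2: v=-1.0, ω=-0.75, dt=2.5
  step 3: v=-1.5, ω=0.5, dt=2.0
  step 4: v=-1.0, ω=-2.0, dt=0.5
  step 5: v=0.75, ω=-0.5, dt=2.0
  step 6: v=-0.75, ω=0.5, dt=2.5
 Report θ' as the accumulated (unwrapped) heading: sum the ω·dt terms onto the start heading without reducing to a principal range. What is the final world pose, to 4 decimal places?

step 1: θ'=2.0944 (straight) → pose (-3.5000, -1.7321, 2.0944)
step 2: θ'=0.2194 (R=1.3333) → pose (-4.3645, -3.7001, 0.2194)
step 3: θ'=1.2194 (R=-3.0000) → pose (-6.5283, -5.5955, 1.2194)
step 4: θ'=0.2194 (R=0.5000) → pose (-6.8889, -5.9114, 0.2194)
step 5: θ'=-0.7806 (R=-1.5000) → pose (-5.5069, -6.3098, -0.7806)
step 6: θ'=0.4694 (R=-1.5000) → pose (-7.2410, -6.0377, 0.4694)

(-7.2410, -6.0377, 0.4694)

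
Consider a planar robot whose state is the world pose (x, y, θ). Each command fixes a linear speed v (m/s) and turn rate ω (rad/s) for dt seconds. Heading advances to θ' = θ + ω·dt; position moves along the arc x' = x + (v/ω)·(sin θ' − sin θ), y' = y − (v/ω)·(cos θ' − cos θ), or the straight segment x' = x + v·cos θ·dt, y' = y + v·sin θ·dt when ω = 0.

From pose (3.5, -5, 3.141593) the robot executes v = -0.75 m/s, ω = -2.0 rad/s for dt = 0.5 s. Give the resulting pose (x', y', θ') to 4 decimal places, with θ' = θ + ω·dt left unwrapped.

θ' = 3.1416 + -2.0·0.5 = 2.1416
R = v/ω = -0.75/-2.0 = 0.3750
x' = 3.5 + 0.3750·(sin 2.1416 − sin 3.1416) = 3.8156
y' = -5 − 0.3750·(cos 2.1416 − cos 3.1416) = -5.1724

(3.8156, -5.1724, 2.1416)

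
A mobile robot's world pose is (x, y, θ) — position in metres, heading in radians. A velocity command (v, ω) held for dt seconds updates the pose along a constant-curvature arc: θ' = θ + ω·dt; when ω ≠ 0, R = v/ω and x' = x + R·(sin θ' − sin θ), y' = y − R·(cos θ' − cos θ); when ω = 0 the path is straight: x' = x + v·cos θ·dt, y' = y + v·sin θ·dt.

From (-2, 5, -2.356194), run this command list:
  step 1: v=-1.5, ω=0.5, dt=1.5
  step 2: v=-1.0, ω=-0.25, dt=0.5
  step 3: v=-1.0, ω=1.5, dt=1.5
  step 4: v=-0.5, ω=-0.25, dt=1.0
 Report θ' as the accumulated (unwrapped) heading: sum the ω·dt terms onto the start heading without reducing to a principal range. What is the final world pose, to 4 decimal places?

(-2.5236, 8.0065, 0.2688)

step 1: θ'=-1.6062 (R=-3.0000) → pose (-1.1232, 7.0151, -1.6062)
step 2: θ'=-1.7312 (R=4.0000) → pose (-1.0744, 7.5124, -1.7312)
step 3: θ'=0.5188 (R=-0.6667) → pose (-2.0630, 8.1978, 0.5188)
step 4: θ'=0.2688 (R=2.0000) → pose (-2.5236, 8.0065, 0.2688)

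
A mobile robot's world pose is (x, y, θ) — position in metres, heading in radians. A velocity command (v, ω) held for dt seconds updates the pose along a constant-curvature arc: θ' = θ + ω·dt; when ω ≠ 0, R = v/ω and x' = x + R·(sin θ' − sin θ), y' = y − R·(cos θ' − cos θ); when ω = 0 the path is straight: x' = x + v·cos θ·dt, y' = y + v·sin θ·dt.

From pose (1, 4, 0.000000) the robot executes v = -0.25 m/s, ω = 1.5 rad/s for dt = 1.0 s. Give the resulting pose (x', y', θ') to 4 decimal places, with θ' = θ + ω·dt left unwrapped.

(0.8338, 3.8451, 1.5000)

θ' = 0.0000 + 1.5·1.0 = 1.5000
R = v/ω = -0.25/1.5 = -0.1667
x' = 1 + -0.1667·(sin 1.5000 − sin 0.0000) = 0.8338
y' = 4 − -0.1667·(cos 1.5000 − cos 0.0000) = 3.8451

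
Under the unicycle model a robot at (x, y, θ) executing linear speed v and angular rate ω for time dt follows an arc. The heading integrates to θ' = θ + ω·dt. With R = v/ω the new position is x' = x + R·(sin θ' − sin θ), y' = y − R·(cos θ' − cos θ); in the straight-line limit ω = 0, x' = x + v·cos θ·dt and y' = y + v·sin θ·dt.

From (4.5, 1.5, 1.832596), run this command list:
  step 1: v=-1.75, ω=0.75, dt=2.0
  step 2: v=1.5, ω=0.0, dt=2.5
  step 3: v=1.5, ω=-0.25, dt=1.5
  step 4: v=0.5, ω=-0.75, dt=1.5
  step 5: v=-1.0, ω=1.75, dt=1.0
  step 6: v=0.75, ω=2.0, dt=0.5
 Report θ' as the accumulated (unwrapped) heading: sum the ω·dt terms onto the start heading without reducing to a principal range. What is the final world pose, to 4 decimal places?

(1.3403, -1.0833, 4.5826)

step 1: θ'=3.3326 (R=-2.3333) → pose (7.1968, -0.1870, 3.3326)
step 2: θ'=3.3326 (straight) → pose (3.5150, -0.8989, 3.3326)
step 3: θ'=2.9576 (R=-6.0000) → pose (1.2782, -0.9067, 2.9576)
step 4: θ'=1.8326 (R=-0.6667) → pose (0.7562, -0.4239, 1.8326)
step 5: θ'=3.5826 (R=-0.5714) → pose (1.5521, -0.7927, 3.5826)
step 6: θ'=4.5826 (R=0.3750) → pose (1.3403, -1.0833, 4.5826)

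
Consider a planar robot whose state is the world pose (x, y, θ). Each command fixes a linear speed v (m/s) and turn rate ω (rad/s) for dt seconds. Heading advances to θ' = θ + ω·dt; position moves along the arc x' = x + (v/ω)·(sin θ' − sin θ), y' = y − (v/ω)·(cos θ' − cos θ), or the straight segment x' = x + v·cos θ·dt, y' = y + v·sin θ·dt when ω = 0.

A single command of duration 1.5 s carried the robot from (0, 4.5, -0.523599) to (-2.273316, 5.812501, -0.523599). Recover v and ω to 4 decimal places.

v = -1.7500, ω = 0.0000

Δθ = -0.523599 − -0.523599 = 0.000000
ω = Δθ/dt = 0.000000/1.5 = 0.0000
ω = 0 → v = (Δx·cos θ + Δy·sin θ)/dt = -1.7500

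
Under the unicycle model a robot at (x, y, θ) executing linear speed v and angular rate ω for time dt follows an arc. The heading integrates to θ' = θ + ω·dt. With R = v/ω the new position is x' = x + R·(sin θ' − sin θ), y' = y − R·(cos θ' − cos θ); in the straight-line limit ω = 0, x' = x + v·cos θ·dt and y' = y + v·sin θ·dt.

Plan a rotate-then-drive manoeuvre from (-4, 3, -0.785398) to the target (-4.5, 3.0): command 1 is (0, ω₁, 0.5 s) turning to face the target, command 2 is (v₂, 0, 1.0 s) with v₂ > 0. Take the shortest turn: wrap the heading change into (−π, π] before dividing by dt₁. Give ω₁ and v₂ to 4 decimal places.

heading to target = atan2(3−3, -4.5−-4) = 3.1416
Δθ = wrap(3.1416 − -0.7854) = -2.3562; ω₁ = Δθ/dt₁ = -4.7124
distance = √((-4.5−-4)² + (3−3)²) = 0.5000; v₂ = distance/dt₂ = 0.5000

ω₁ = -4.7124, v₂ = 0.5000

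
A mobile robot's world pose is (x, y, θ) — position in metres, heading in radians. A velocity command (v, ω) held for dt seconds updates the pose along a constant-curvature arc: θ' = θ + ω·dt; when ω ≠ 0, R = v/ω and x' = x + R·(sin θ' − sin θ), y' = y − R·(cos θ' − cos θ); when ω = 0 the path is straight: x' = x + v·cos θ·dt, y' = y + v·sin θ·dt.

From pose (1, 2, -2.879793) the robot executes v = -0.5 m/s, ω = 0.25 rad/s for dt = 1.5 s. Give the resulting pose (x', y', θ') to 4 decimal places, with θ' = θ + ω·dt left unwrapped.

(1.6716, 2.3238, -2.5048)

θ' = -2.8798 + 0.25·1.5 = -2.5048
R = v/ω = -0.5/0.25 = -2.0000
x' = 1 + -2.0000·(sin -2.5048 − sin -2.8798) = 1.6716
y' = 2 − -2.0000·(cos -2.5048 − cos -2.8798) = 2.3238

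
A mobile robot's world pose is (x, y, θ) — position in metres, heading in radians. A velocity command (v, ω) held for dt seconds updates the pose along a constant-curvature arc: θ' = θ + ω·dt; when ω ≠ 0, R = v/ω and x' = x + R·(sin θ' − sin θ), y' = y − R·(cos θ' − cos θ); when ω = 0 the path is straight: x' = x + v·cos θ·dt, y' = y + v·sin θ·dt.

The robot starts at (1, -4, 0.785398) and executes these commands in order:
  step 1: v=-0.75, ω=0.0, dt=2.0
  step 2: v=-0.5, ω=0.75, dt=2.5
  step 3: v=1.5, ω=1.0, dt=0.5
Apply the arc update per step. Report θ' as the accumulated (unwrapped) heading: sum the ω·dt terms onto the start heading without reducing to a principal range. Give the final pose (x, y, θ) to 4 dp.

(-0.6203, -5.9530, 3.1604)

step 1: θ'=0.7854 (straight) → pose (-0.0607, -5.0607, 0.7854)
step 2: θ'=2.6604 (R=-0.6667) → pose (0.1022, -6.1230, 2.6604)
step 3: θ'=3.1604 (R=1.5000) → pose (-0.6203, -5.9530, 3.1604)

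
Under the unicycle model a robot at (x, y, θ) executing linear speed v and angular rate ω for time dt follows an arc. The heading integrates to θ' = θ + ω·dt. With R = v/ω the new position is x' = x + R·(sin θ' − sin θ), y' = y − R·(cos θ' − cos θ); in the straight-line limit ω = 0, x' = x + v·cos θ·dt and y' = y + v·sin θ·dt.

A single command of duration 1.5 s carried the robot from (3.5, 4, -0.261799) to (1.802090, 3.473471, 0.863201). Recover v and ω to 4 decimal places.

Δθ = 0.863201 − -0.261799 = 1.125000
ω = Δθ/dt = 1.125000/1.5 = 0.7500
R = Δx/(sin θ' − sin θ) = -1.6667
v = R·ω = -1.6667·0.7500 = -1.2500

v = -1.2500, ω = 0.7500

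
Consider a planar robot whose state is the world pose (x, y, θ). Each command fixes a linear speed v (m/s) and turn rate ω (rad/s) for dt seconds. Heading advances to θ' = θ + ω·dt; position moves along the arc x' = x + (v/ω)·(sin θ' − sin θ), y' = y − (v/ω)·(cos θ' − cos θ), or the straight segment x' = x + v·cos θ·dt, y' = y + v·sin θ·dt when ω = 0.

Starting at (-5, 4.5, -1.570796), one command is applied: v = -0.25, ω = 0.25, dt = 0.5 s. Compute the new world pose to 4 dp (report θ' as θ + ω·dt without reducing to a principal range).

θ' = -1.5708 + 0.25·0.5 = -1.4458
R = v/ω = -0.25/0.25 = -1.0000
x' = -5 + -1.0000·(sin -1.4458 − sin -1.5708) = -5.0078
y' = 4.5 − -1.0000·(cos -1.4458 − cos -1.5708) = 4.6247

(-5.0078, 4.6247, -1.4458)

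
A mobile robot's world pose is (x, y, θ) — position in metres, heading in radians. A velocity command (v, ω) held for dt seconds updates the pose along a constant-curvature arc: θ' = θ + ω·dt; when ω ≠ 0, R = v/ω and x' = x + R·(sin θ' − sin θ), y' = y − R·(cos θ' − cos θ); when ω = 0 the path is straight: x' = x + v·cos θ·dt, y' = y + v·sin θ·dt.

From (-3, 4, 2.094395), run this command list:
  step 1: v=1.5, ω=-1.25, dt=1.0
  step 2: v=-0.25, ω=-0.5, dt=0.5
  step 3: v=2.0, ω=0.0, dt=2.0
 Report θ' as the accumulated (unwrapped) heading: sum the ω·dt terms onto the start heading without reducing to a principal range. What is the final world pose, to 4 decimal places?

step 1: θ'=0.8444 (R=-1.2000) → pose (-2.8579, 5.3970, 0.8444)
step 2: θ'=0.5944 (R=0.5000) → pose (-2.9516, 5.3149, 0.5944)
step 3: θ'=0.5944 (straight) → pose (0.3623, 7.5549, 0.5944)

(0.3623, 7.5549, 0.5944)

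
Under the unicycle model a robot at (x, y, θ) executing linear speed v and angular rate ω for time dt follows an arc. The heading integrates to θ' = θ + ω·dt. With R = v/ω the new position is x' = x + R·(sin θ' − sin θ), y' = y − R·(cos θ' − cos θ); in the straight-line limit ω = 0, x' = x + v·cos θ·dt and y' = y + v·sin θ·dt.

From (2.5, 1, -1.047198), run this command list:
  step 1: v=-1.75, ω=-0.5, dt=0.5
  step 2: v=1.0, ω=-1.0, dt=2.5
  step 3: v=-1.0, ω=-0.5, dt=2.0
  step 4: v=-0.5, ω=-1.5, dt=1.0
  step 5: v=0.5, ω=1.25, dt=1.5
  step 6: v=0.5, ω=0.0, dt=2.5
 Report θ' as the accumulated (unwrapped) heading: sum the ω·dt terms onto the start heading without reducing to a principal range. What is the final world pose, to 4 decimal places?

(1.0568, 0.3937, -4.4222)

step 1: θ'=-1.2972 (R=3.5000) → pose (2.1613, 1.8043, -1.2972)
step 2: θ'=-3.7972 (R=-1.0000) → pose (0.5888, 0.7414, -3.7972)
step 3: θ'=-4.7972 (R=2.0000) → pose (1.3624, -1.0133, -4.7972)
step 4: θ'=-6.2972 (R=0.3333) → pose (1.0256, -1.3184, -6.2972)
step 5: θ'=-4.4222 (R=0.4000) → pose (1.4144, -0.8040, -4.4222)
step 6: θ'=-4.4222 (straight) → pose (1.0568, 0.3937, -4.4222)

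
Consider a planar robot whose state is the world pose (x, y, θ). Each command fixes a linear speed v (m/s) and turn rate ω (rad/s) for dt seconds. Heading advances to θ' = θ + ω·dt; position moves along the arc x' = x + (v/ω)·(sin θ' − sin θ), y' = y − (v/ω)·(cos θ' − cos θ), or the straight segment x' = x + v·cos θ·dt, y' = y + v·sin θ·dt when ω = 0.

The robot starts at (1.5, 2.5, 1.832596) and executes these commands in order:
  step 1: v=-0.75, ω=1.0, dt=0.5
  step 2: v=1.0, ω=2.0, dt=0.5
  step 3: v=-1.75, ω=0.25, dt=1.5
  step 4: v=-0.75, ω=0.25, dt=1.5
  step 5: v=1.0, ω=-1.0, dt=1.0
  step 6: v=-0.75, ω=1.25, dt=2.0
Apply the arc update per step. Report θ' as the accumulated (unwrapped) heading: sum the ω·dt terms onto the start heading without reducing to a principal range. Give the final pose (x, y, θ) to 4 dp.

step 1: θ'=2.3326 (R=-0.7500) → pose (1.6817, 2.1764, 2.3326)
step 2: θ'=3.3326 (R=0.5000) → pose (1.2250, 2.3222, 3.3326)
step 3: θ'=3.7076 (R=-7.0000) → pose (3.6500, 3.2866, 3.7076)
step 4: θ'=4.0826 (R=-3.0000) → pose (4.4656, 4.0518, 4.0826)
step 5: θ'=3.0826 (R=-1.0000) → pose (3.5985, 3.6425, 3.0826)
step 6: θ'=5.5826 (R=-0.6000) → pose (4.0207, 4.7002, 5.5826)

(4.0207, 4.7002, 5.5826)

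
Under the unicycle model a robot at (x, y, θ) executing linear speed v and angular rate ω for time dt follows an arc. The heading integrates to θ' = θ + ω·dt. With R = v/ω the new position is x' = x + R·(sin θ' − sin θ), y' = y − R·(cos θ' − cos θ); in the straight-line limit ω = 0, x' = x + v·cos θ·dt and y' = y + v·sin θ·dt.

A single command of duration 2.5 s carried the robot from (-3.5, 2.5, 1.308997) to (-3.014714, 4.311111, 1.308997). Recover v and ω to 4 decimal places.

Δθ = 1.308997 − 1.308997 = 0.000000
ω = Δθ/dt = 0.000000/2.5 = 0.0000
ω = 0 → v = (Δx·cos θ + Δy·sin θ)/dt = 0.7500

v = 0.7500, ω = 0.0000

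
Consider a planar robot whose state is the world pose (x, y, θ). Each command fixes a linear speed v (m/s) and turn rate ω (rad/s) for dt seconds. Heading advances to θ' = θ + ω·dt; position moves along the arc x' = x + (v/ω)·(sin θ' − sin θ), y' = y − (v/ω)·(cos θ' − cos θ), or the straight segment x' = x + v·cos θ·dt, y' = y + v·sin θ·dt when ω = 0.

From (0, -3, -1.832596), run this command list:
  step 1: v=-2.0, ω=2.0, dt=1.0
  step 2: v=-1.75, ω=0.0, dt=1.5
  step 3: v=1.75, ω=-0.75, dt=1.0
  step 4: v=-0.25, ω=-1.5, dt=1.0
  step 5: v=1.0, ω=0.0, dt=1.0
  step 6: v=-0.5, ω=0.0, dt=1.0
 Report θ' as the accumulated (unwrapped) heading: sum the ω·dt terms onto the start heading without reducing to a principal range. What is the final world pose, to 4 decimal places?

step 1: θ'=0.1674 (R=-1.0000) → pose (-1.1325, -1.7552, 0.1674)
step 2: θ'=0.1674 (straight) → pose (-3.7209, -2.1925, 0.1674)
step 3: θ'=-0.5826 (R=-2.3333) → pose (-2.0483, -2.5448, -0.5826)
step 4: θ'=-2.0826 (R=0.1667) → pose (-2.1019, -2.3240, -2.0826)
step 5: θ'=-2.0826 (straight) → pose (-2.5916, -3.1959, -2.0826)
step 6: θ'=-2.0826 (straight) → pose (-2.3468, -2.7600, -2.0826)

(-2.3468, -2.7600, -2.0826)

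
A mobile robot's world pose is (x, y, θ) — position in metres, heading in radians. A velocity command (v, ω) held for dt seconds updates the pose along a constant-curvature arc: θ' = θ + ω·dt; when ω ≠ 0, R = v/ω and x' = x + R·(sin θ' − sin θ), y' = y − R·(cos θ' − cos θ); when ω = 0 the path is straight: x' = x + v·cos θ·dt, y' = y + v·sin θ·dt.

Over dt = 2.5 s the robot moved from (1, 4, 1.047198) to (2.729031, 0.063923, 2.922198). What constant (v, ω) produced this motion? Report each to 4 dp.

v = -2.0000, ω = 0.7500

Δθ = 2.922198 − 1.047198 = 1.875000
ω = Δθ/dt = 1.875000/2.5 = 0.7500
R = −Δy/(cos θ' − cos θ) = -2.6667
v = R·ω = -2.6667·0.7500 = -2.0000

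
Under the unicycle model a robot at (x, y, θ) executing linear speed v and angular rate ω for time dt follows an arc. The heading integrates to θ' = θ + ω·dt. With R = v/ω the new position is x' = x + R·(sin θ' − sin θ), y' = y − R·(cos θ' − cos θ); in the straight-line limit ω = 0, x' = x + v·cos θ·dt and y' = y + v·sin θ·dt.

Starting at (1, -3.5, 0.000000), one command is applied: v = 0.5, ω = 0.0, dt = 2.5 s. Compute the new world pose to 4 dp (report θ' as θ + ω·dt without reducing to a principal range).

θ' = 0.0000 + 0.0·2.5 = 0.0000
ω = 0 → straight: x' = 1 + 0.5·cos(0.0000)·2.5 = 2.2500
y' = -3.5 + 0.5·sin(0.0000)·2.5 = -3.5000

(2.2500, -3.5000, 0.0000)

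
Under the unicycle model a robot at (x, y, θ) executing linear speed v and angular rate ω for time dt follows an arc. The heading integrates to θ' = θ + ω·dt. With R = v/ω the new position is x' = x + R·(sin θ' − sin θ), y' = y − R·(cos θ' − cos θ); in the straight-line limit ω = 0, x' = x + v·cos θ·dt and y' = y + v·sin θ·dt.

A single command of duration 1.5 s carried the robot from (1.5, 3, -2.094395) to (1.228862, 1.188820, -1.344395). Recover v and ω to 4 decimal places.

Δθ = -1.344395 − -2.094395 = 0.750000
ω = Δθ/dt = 0.750000/1.5 = 0.5000
R = −Δy/(cos θ' − cos θ) = 2.5000
v = R·ω = 2.5000·0.5000 = 1.2500

v = 1.2500, ω = 0.5000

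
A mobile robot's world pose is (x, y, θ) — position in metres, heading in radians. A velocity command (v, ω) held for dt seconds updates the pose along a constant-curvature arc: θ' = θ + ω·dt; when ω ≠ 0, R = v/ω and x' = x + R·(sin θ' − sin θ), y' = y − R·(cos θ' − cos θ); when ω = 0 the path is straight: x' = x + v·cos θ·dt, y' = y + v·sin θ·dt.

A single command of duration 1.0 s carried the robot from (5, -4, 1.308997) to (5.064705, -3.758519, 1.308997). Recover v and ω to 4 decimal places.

v = 0.2500, ω = 0.0000

Δθ = 1.308997 − 1.308997 = 0.000000
ω = Δθ/dt = 0.000000/1.0 = 0.0000
ω = 0 → v = (Δx·cos θ + Δy·sin θ)/dt = 0.2500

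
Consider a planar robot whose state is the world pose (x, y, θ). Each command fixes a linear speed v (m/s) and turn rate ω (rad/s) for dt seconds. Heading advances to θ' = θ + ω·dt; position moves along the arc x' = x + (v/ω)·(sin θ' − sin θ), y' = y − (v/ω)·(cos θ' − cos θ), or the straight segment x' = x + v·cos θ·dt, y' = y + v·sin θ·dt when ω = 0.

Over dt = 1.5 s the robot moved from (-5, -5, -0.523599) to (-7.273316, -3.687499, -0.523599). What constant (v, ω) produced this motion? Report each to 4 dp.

v = -1.7500, ω = 0.0000

Δθ = -0.523599 − -0.523599 = 0.000000
ω = Δθ/dt = 0.000000/1.5 = 0.0000
ω = 0 → v = (Δx·cos θ + Δy·sin θ)/dt = -1.7500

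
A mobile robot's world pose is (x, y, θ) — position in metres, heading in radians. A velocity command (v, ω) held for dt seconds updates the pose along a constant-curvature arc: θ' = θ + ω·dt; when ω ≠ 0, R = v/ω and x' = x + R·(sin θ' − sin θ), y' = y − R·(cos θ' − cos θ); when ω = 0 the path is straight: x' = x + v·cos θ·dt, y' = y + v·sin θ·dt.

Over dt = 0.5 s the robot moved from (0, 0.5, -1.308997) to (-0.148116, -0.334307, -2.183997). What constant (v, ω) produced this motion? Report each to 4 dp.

v = 1.7500, ω = -1.7500

Δθ = -2.183997 − -1.308997 = -0.875000
ω = Δθ/dt = -0.875000/0.5 = -1.7500
R = −Δy/(cos θ' − cos θ) = -1.0000
v = R·ω = -1.0000·-1.7500 = 1.7500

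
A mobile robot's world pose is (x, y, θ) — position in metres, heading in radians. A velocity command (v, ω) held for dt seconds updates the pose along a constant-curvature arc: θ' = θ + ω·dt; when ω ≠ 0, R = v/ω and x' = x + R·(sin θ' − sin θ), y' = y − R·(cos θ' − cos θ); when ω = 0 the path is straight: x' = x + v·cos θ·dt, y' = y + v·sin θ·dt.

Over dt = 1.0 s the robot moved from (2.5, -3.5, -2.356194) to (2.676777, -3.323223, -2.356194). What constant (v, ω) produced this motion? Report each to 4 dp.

Δθ = -2.356194 − -2.356194 = 0.000000
ω = Δθ/dt = 0.000000/1.0 = 0.0000
ω = 0 → v = (Δx·cos θ + Δy·sin θ)/dt = -0.2500

v = -0.2500, ω = 0.0000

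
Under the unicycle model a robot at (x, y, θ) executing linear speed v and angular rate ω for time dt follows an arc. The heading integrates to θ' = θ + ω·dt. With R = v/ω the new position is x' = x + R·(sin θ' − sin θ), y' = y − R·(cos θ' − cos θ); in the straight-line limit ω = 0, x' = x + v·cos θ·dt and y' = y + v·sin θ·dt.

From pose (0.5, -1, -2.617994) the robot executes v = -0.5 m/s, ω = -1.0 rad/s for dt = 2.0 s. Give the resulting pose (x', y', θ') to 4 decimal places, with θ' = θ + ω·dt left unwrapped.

(1.2478, -1.3859, -4.6180)

θ' = -2.6180 + -1.0·2.0 = -4.6180
R = v/ω = -0.5/-1.0 = 0.5000
x' = 0.5 + 0.5000·(sin -4.6180 − sin -2.6180) = 1.2478
y' = -1 − 0.5000·(cos -4.6180 − cos -2.6180) = -1.3859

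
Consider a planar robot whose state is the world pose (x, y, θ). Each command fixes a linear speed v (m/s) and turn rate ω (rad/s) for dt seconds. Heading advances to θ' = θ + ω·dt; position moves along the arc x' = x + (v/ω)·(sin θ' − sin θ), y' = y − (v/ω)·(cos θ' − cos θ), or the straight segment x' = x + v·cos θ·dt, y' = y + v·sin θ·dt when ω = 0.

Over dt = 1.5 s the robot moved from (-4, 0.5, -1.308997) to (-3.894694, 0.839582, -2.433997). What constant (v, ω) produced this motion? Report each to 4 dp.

Δθ = -2.433997 − -1.308997 = -1.125000
ω = Δθ/dt = -1.125000/1.5 = -0.7500
R = −Δy/(cos θ' − cos θ) = 0.3333
v = R·ω = 0.3333·-0.7500 = -0.2500

v = -0.2500, ω = -0.7500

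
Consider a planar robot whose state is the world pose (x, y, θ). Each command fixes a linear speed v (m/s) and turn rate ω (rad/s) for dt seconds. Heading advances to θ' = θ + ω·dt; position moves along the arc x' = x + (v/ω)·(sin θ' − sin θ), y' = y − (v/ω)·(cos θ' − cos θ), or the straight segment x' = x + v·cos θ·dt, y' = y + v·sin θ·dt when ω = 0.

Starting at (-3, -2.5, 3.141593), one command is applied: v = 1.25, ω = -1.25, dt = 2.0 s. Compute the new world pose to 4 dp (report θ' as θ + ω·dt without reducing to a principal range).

θ' = 3.1416 + -1.25·2.0 = 0.6416
R = v/ω = 1.25/-1.25 = -1.0000
x' = -3 + -1.0000·(sin 0.6416 − sin 3.1416) = -3.5985
y' = -2.5 − -1.0000·(cos 0.6416 − cos 3.1416) = -0.6989

(-3.5985, -0.6989, 0.6416)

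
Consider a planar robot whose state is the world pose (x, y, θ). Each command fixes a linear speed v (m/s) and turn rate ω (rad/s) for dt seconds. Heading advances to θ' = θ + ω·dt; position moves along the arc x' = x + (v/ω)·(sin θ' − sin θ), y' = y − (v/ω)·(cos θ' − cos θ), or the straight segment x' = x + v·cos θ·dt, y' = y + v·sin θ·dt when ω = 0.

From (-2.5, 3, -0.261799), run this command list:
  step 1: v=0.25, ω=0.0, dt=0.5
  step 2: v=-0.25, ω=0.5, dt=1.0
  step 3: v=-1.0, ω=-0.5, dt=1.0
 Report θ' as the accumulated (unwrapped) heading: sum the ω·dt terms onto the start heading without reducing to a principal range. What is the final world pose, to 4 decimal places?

step 1: θ'=-0.2618 (straight) → pose (-2.3793, 2.9676, -0.2618)
step 2: θ'=0.2382 (R=-0.5000) → pose (-2.6266, 2.9706, 0.2382)
step 3: θ'=-0.2618 (R=2.0000) → pose (-3.6162, 2.9822, -0.2618)

(-3.6162, 2.9822, -0.2618)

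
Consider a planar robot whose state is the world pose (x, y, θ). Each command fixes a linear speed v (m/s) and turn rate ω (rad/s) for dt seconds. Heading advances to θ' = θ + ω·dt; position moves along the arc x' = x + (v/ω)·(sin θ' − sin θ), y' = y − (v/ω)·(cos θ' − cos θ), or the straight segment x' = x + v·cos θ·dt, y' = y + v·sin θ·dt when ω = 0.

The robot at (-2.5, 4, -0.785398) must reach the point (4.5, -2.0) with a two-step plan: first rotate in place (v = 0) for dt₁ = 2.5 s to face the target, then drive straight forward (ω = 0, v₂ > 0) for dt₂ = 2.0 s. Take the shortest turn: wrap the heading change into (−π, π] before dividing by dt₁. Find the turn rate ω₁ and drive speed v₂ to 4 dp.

heading to target = atan2(-2−4, 4.5−-2.5) = -0.7086
Δθ = wrap(-0.7086 − -0.7854) = 0.0768; ω₁ = Δθ/dt₁ = 0.0307
distance = √((4.5−-2.5)² + (-2−4)²) = 9.2195; v₂ = distance/dt₂ = 4.6098

ω₁ = 0.0307, v₂ = 4.6098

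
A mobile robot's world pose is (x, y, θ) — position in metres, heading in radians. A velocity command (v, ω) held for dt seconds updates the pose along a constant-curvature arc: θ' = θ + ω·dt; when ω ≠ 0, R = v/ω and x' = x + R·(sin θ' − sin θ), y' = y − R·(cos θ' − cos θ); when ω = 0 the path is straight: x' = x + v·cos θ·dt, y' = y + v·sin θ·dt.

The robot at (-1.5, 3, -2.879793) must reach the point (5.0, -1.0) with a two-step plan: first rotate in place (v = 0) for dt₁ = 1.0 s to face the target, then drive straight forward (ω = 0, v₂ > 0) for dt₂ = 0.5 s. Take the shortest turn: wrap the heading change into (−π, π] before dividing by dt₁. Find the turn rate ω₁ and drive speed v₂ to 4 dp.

ω₁ = 2.3281, v₂ = 15.2643

heading to target = atan2(-1−3, 5−-1.5) = -0.5517
Δθ = wrap(-0.5517 − -2.8798) = 2.3281; ω₁ = Δθ/dt₁ = 2.3281
distance = √((5−-1.5)² + (-1−3)²) = 7.6322; v₂ = distance/dt₂ = 15.2643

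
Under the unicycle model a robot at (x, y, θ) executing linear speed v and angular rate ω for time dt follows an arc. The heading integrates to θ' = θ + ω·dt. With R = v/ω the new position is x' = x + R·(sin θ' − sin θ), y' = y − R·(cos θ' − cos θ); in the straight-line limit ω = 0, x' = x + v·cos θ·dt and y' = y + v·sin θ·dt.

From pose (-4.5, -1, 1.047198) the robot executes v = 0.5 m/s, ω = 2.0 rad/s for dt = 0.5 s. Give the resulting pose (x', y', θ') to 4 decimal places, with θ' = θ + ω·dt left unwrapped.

θ' = 1.0472 + 2.0·0.5 = 2.0472
R = v/ω = 0.5/2.0 = 0.2500
x' = -4.5 + 0.2500·(sin 2.0472 − sin 1.0472) = -4.4943
y' = -1 − 0.2500·(cos 2.0472 − cos 1.0472) = -0.7604

(-4.4943, -0.7604, 2.0472)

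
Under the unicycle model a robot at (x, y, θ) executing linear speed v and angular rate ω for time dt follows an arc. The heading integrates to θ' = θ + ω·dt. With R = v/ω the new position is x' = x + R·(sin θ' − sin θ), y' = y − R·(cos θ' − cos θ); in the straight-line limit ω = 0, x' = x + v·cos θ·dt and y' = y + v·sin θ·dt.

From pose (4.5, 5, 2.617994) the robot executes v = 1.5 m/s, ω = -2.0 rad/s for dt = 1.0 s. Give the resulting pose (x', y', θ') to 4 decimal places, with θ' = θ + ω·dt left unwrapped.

θ' = 2.6180 + -2.0·1.0 = 0.6180
R = v/ω = 1.5/-2.0 = -0.7500
x' = 4.5 + -0.7500·(sin 0.6180 − sin 2.6180) = 4.4404
y' = 5 − -0.7500·(cos 0.6180 − cos 2.6180) = 6.2608

(4.4404, 6.2608, 0.6180)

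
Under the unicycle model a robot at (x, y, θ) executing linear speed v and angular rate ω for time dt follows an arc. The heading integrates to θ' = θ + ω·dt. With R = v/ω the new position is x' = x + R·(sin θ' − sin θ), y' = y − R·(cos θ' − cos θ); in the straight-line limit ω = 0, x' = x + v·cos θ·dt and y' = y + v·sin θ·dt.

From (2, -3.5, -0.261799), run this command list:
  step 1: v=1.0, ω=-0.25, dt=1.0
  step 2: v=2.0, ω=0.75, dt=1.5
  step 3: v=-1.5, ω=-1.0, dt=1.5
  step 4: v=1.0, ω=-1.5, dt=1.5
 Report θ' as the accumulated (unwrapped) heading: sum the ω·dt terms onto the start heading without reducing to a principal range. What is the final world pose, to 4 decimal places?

(3.2250, -4.5412, -3.1368)

step 1: θ'=-0.5118 (R=-4.0000) → pose (2.9237, -3.8762, -0.5118)
step 2: θ'=0.6132 (R=2.6667) → pose (5.7643, -3.7321, 0.6132)
step 3: θ'=-0.8868 (R=1.5000) → pose (3.7385, -3.4532, -0.8868)
step 4: θ'=-3.1368 (R=-0.6667) → pose (3.2250, -4.5412, -3.1368)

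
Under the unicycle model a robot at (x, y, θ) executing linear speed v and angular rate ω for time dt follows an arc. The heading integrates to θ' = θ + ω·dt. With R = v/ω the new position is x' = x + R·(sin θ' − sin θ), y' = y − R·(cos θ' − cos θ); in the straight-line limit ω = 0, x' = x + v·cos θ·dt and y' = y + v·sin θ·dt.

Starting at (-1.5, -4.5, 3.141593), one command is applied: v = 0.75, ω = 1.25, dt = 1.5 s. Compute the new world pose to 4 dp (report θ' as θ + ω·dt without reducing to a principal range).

(-2.0725, -5.2797, 5.0166)

θ' = 3.1416 + 1.25·1.5 = 5.0166
R = v/ω = 0.75/1.25 = 0.6000
x' = -1.5 + 0.6000·(sin 5.0166 − sin 3.1416) = -2.0725
y' = -4.5 − 0.6000·(cos 5.0166 − cos 3.1416) = -5.2797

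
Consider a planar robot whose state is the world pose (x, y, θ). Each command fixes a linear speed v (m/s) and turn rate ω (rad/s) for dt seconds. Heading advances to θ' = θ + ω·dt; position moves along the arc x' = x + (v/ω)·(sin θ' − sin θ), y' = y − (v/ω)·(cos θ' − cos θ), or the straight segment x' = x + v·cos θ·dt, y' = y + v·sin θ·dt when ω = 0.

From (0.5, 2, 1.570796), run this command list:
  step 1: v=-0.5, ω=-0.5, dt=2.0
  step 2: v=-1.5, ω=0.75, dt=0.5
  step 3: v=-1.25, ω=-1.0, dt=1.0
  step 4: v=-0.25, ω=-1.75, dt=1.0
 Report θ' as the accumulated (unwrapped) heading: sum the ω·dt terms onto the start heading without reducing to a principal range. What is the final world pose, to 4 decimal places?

step 1: θ'=0.5708 (R=1.0000) → pose (0.0403, 1.1585, 0.5708)
step 2: θ'=0.9458 (R=-2.0000) → pose (-0.5010, 0.6458, 0.9458)
step 3: θ'=-0.0542 (R=1.2500) → pose (-1.5824, 0.1290, -0.0542)
step 4: θ'=-1.8042 (R=0.1429) → pose (-1.7137, 0.3047, -1.8042)

(-1.7137, 0.3047, -1.8042)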